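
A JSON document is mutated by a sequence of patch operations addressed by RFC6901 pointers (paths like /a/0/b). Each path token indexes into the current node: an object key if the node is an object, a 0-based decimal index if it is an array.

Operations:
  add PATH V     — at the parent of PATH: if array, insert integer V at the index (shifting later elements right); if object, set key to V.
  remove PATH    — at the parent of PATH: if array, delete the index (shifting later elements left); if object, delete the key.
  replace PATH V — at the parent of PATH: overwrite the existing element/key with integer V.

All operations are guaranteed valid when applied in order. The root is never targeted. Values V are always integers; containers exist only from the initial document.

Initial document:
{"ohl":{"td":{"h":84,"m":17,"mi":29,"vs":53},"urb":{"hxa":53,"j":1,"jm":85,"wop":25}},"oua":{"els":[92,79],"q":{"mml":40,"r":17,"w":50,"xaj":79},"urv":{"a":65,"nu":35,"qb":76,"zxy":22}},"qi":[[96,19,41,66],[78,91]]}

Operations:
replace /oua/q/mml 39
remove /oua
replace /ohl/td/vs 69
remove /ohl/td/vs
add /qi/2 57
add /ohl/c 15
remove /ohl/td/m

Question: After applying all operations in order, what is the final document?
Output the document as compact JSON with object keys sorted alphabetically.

Answer: {"ohl":{"c":15,"td":{"h":84,"mi":29},"urb":{"hxa":53,"j":1,"jm":85,"wop":25}},"qi":[[96,19,41,66],[78,91],57]}

Derivation:
After op 1 (replace /oua/q/mml 39): {"ohl":{"td":{"h":84,"m":17,"mi":29,"vs":53},"urb":{"hxa":53,"j":1,"jm":85,"wop":25}},"oua":{"els":[92,79],"q":{"mml":39,"r":17,"w":50,"xaj":79},"urv":{"a":65,"nu":35,"qb":76,"zxy":22}},"qi":[[96,19,41,66],[78,91]]}
After op 2 (remove /oua): {"ohl":{"td":{"h":84,"m":17,"mi":29,"vs":53},"urb":{"hxa":53,"j":1,"jm":85,"wop":25}},"qi":[[96,19,41,66],[78,91]]}
After op 3 (replace /ohl/td/vs 69): {"ohl":{"td":{"h":84,"m":17,"mi":29,"vs":69},"urb":{"hxa":53,"j":1,"jm":85,"wop":25}},"qi":[[96,19,41,66],[78,91]]}
After op 4 (remove /ohl/td/vs): {"ohl":{"td":{"h":84,"m":17,"mi":29},"urb":{"hxa":53,"j":1,"jm":85,"wop":25}},"qi":[[96,19,41,66],[78,91]]}
After op 5 (add /qi/2 57): {"ohl":{"td":{"h":84,"m":17,"mi":29},"urb":{"hxa":53,"j":1,"jm":85,"wop":25}},"qi":[[96,19,41,66],[78,91],57]}
After op 6 (add /ohl/c 15): {"ohl":{"c":15,"td":{"h":84,"m":17,"mi":29},"urb":{"hxa":53,"j":1,"jm":85,"wop":25}},"qi":[[96,19,41,66],[78,91],57]}
After op 7 (remove /ohl/td/m): {"ohl":{"c":15,"td":{"h":84,"mi":29},"urb":{"hxa":53,"j":1,"jm":85,"wop":25}},"qi":[[96,19,41,66],[78,91],57]}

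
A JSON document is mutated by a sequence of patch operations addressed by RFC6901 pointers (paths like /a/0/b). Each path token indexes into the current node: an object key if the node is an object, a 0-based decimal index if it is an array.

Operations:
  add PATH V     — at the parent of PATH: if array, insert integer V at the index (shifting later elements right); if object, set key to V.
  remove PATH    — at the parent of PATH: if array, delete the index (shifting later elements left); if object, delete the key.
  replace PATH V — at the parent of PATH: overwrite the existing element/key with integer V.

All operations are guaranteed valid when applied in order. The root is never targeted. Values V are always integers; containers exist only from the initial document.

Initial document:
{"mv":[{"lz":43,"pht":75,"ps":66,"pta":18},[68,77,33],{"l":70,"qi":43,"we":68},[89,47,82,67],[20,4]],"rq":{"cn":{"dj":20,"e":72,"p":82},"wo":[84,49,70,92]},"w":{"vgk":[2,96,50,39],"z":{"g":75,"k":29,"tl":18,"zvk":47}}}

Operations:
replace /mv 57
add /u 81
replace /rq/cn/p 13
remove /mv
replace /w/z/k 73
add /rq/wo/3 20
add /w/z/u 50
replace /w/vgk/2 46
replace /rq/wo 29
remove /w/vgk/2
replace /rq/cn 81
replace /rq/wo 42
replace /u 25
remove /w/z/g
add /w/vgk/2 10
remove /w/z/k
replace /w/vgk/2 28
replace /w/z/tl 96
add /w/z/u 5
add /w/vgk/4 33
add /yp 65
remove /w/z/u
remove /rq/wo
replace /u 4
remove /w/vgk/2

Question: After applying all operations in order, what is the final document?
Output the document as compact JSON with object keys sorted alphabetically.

After op 1 (replace /mv 57): {"mv":57,"rq":{"cn":{"dj":20,"e":72,"p":82},"wo":[84,49,70,92]},"w":{"vgk":[2,96,50,39],"z":{"g":75,"k":29,"tl":18,"zvk":47}}}
After op 2 (add /u 81): {"mv":57,"rq":{"cn":{"dj":20,"e":72,"p":82},"wo":[84,49,70,92]},"u":81,"w":{"vgk":[2,96,50,39],"z":{"g":75,"k":29,"tl":18,"zvk":47}}}
After op 3 (replace /rq/cn/p 13): {"mv":57,"rq":{"cn":{"dj":20,"e":72,"p":13},"wo":[84,49,70,92]},"u":81,"w":{"vgk":[2,96,50,39],"z":{"g":75,"k":29,"tl":18,"zvk":47}}}
After op 4 (remove /mv): {"rq":{"cn":{"dj":20,"e":72,"p":13},"wo":[84,49,70,92]},"u":81,"w":{"vgk":[2,96,50,39],"z":{"g":75,"k":29,"tl":18,"zvk":47}}}
After op 5 (replace /w/z/k 73): {"rq":{"cn":{"dj":20,"e":72,"p":13},"wo":[84,49,70,92]},"u":81,"w":{"vgk":[2,96,50,39],"z":{"g":75,"k":73,"tl":18,"zvk":47}}}
After op 6 (add /rq/wo/3 20): {"rq":{"cn":{"dj":20,"e":72,"p":13},"wo":[84,49,70,20,92]},"u":81,"w":{"vgk":[2,96,50,39],"z":{"g":75,"k":73,"tl":18,"zvk":47}}}
After op 7 (add /w/z/u 50): {"rq":{"cn":{"dj":20,"e":72,"p":13},"wo":[84,49,70,20,92]},"u":81,"w":{"vgk":[2,96,50,39],"z":{"g":75,"k":73,"tl":18,"u":50,"zvk":47}}}
After op 8 (replace /w/vgk/2 46): {"rq":{"cn":{"dj":20,"e":72,"p":13},"wo":[84,49,70,20,92]},"u":81,"w":{"vgk":[2,96,46,39],"z":{"g":75,"k":73,"tl":18,"u":50,"zvk":47}}}
After op 9 (replace /rq/wo 29): {"rq":{"cn":{"dj":20,"e":72,"p":13},"wo":29},"u":81,"w":{"vgk":[2,96,46,39],"z":{"g":75,"k":73,"tl":18,"u":50,"zvk":47}}}
After op 10 (remove /w/vgk/2): {"rq":{"cn":{"dj":20,"e":72,"p":13},"wo":29},"u":81,"w":{"vgk":[2,96,39],"z":{"g":75,"k":73,"tl":18,"u":50,"zvk":47}}}
After op 11 (replace /rq/cn 81): {"rq":{"cn":81,"wo":29},"u":81,"w":{"vgk":[2,96,39],"z":{"g":75,"k":73,"tl":18,"u":50,"zvk":47}}}
After op 12 (replace /rq/wo 42): {"rq":{"cn":81,"wo":42},"u":81,"w":{"vgk":[2,96,39],"z":{"g":75,"k":73,"tl":18,"u":50,"zvk":47}}}
After op 13 (replace /u 25): {"rq":{"cn":81,"wo":42},"u":25,"w":{"vgk":[2,96,39],"z":{"g":75,"k":73,"tl":18,"u":50,"zvk":47}}}
After op 14 (remove /w/z/g): {"rq":{"cn":81,"wo":42},"u":25,"w":{"vgk":[2,96,39],"z":{"k":73,"tl":18,"u":50,"zvk":47}}}
After op 15 (add /w/vgk/2 10): {"rq":{"cn":81,"wo":42},"u":25,"w":{"vgk":[2,96,10,39],"z":{"k":73,"tl":18,"u":50,"zvk":47}}}
After op 16 (remove /w/z/k): {"rq":{"cn":81,"wo":42},"u":25,"w":{"vgk":[2,96,10,39],"z":{"tl":18,"u":50,"zvk":47}}}
After op 17 (replace /w/vgk/2 28): {"rq":{"cn":81,"wo":42},"u":25,"w":{"vgk":[2,96,28,39],"z":{"tl":18,"u":50,"zvk":47}}}
After op 18 (replace /w/z/tl 96): {"rq":{"cn":81,"wo":42},"u":25,"w":{"vgk":[2,96,28,39],"z":{"tl":96,"u":50,"zvk":47}}}
After op 19 (add /w/z/u 5): {"rq":{"cn":81,"wo":42},"u":25,"w":{"vgk":[2,96,28,39],"z":{"tl":96,"u":5,"zvk":47}}}
After op 20 (add /w/vgk/4 33): {"rq":{"cn":81,"wo":42},"u":25,"w":{"vgk":[2,96,28,39,33],"z":{"tl":96,"u":5,"zvk":47}}}
After op 21 (add /yp 65): {"rq":{"cn":81,"wo":42},"u":25,"w":{"vgk":[2,96,28,39,33],"z":{"tl":96,"u":5,"zvk":47}},"yp":65}
After op 22 (remove /w/z/u): {"rq":{"cn":81,"wo":42},"u":25,"w":{"vgk":[2,96,28,39,33],"z":{"tl":96,"zvk":47}},"yp":65}
After op 23 (remove /rq/wo): {"rq":{"cn":81},"u":25,"w":{"vgk":[2,96,28,39,33],"z":{"tl":96,"zvk":47}},"yp":65}
After op 24 (replace /u 4): {"rq":{"cn":81},"u":4,"w":{"vgk":[2,96,28,39,33],"z":{"tl":96,"zvk":47}},"yp":65}
After op 25 (remove /w/vgk/2): {"rq":{"cn":81},"u":4,"w":{"vgk":[2,96,39,33],"z":{"tl":96,"zvk":47}},"yp":65}

Answer: {"rq":{"cn":81},"u":4,"w":{"vgk":[2,96,39,33],"z":{"tl":96,"zvk":47}},"yp":65}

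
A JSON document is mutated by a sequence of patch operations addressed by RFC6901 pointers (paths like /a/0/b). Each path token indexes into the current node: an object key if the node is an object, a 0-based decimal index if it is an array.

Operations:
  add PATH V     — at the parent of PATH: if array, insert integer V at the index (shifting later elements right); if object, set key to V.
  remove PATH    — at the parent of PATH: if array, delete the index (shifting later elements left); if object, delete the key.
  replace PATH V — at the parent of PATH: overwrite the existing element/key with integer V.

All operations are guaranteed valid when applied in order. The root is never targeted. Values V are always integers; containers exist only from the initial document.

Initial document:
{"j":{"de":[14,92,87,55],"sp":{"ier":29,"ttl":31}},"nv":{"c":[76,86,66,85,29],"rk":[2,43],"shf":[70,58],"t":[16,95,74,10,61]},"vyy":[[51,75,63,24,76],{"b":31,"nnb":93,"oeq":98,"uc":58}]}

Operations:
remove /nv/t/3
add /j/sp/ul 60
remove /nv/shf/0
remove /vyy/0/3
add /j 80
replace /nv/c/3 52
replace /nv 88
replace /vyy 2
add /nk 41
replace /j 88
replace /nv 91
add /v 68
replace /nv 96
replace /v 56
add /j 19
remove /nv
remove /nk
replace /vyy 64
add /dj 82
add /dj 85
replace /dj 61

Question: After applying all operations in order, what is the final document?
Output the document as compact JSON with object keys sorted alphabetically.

After op 1 (remove /nv/t/3): {"j":{"de":[14,92,87,55],"sp":{"ier":29,"ttl":31}},"nv":{"c":[76,86,66,85,29],"rk":[2,43],"shf":[70,58],"t":[16,95,74,61]},"vyy":[[51,75,63,24,76],{"b":31,"nnb":93,"oeq":98,"uc":58}]}
After op 2 (add /j/sp/ul 60): {"j":{"de":[14,92,87,55],"sp":{"ier":29,"ttl":31,"ul":60}},"nv":{"c":[76,86,66,85,29],"rk":[2,43],"shf":[70,58],"t":[16,95,74,61]},"vyy":[[51,75,63,24,76],{"b":31,"nnb":93,"oeq":98,"uc":58}]}
After op 3 (remove /nv/shf/0): {"j":{"de":[14,92,87,55],"sp":{"ier":29,"ttl":31,"ul":60}},"nv":{"c":[76,86,66,85,29],"rk":[2,43],"shf":[58],"t":[16,95,74,61]},"vyy":[[51,75,63,24,76],{"b":31,"nnb":93,"oeq":98,"uc":58}]}
After op 4 (remove /vyy/0/3): {"j":{"de":[14,92,87,55],"sp":{"ier":29,"ttl":31,"ul":60}},"nv":{"c":[76,86,66,85,29],"rk":[2,43],"shf":[58],"t":[16,95,74,61]},"vyy":[[51,75,63,76],{"b":31,"nnb":93,"oeq":98,"uc":58}]}
After op 5 (add /j 80): {"j":80,"nv":{"c":[76,86,66,85,29],"rk":[2,43],"shf":[58],"t":[16,95,74,61]},"vyy":[[51,75,63,76],{"b":31,"nnb":93,"oeq":98,"uc":58}]}
After op 6 (replace /nv/c/3 52): {"j":80,"nv":{"c":[76,86,66,52,29],"rk":[2,43],"shf":[58],"t":[16,95,74,61]},"vyy":[[51,75,63,76],{"b":31,"nnb":93,"oeq":98,"uc":58}]}
After op 7 (replace /nv 88): {"j":80,"nv":88,"vyy":[[51,75,63,76],{"b":31,"nnb":93,"oeq":98,"uc":58}]}
After op 8 (replace /vyy 2): {"j":80,"nv":88,"vyy":2}
After op 9 (add /nk 41): {"j":80,"nk":41,"nv":88,"vyy":2}
After op 10 (replace /j 88): {"j":88,"nk":41,"nv":88,"vyy":2}
After op 11 (replace /nv 91): {"j":88,"nk":41,"nv":91,"vyy":2}
After op 12 (add /v 68): {"j":88,"nk":41,"nv":91,"v":68,"vyy":2}
After op 13 (replace /nv 96): {"j":88,"nk":41,"nv":96,"v":68,"vyy":2}
After op 14 (replace /v 56): {"j":88,"nk":41,"nv":96,"v":56,"vyy":2}
After op 15 (add /j 19): {"j":19,"nk":41,"nv":96,"v":56,"vyy":2}
After op 16 (remove /nv): {"j":19,"nk":41,"v":56,"vyy":2}
After op 17 (remove /nk): {"j":19,"v":56,"vyy":2}
After op 18 (replace /vyy 64): {"j":19,"v":56,"vyy":64}
After op 19 (add /dj 82): {"dj":82,"j":19,"v":56,"vyy":64}
After op 20 (add /dj 85): {"dj":85,"j":19,"v":56,"vyy":64}
After op 21 (replace /dj 61): {"dj":61,"j":19,"v":56,"vyy":64}

Answer: {"dj":61,"j":19,"v":56,"vyy":64}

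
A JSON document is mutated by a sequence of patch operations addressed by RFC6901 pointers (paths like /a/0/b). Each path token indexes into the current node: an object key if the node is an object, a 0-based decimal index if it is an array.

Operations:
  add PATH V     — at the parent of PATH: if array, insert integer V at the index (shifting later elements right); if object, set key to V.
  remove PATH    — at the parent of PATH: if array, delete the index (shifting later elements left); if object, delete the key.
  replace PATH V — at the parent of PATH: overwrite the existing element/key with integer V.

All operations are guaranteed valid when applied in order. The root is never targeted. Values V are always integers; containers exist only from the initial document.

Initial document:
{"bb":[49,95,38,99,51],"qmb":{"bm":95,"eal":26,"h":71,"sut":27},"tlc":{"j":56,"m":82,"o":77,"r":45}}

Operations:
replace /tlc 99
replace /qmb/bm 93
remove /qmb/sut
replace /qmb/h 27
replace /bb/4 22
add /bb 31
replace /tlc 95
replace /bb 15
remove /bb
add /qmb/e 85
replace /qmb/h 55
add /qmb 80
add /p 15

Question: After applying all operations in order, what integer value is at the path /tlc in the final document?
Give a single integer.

After op 1 (replace /tlc 99): {"bb":[49,95,38,99,51],"qmb":{"bm":95,"eal":26,"h":71,"sut":27},"tlc":99}
After op 2 (replace /qmb/bm 93): {"bb":[49,95,38,99,51],"qmb":{"bm":93,"eal":26,"h":71,"sut":27},"tlc":99}
After op 3 (remove /qmb/sut): {"bb":[49,95,38,99,51],"qmb":{"bm":93,"eal":26,"h":71},"tlc":99}
After op 4 (replace /qmb/h 27): {"bb":[49,95,38,99,51],"qmb":{"bm":93,"eal":26,"h":27},"tlc":99}
After op 5 (replace /bb/4 22): {"bb":[49,95,38,99,22],"qmb":{"bm":93,"eal":26,"h":27},"tlc":99}
After op 6 (add /bb 31): {"bb":31,"qmb":{"bm":93,"eal":26,"h":27},"tlc":99}
After op 7 (replace /tlc 95): {"bb":31,"qmb":{"bm":93,"eal":26,"h":27},"tlc":95}
After op 8 (replace /bb 15): {"bb":15,"qmb":{"bm":93,"eal":26,"h":27},"tlc":95}
After op 9 (remove /bb): {"qmb":{"bm":93,"eal":26,"h":27},"tlc":95}
After op 10 (add /qmb/e 85): {"qmb":{"bm":93,"e":85,"eal":26,"h":27},"tlc":95}
After op 11 (replace /qmb/h 55): {"qmb":{"bm":93,"e":85,"eal":26,"h":55},"tlc":95}
After op 12 (add /qmb 80): {"qmb":80,"tlc":95}
After op 13 (add /p 15): {"p":15,"qmb":80,"tlc":95}
Value at /tlc: 95

Answer: 95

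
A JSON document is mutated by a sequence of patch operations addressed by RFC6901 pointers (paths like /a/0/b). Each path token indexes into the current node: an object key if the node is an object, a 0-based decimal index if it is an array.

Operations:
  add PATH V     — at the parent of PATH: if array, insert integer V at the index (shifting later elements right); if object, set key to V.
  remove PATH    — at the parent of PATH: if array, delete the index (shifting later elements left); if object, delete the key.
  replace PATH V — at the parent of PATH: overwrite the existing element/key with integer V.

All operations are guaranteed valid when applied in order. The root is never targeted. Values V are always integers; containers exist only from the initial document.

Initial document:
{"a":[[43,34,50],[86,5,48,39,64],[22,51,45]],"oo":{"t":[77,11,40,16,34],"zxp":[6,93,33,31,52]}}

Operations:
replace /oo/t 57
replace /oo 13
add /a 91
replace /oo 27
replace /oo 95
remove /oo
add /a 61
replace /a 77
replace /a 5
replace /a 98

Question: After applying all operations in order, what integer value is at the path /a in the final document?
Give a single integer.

After op 1 (replace /oo/t 57): {"a":[[43,34,50],[86,5,48,39,64],[22,51,45]],"oo":{"t":57,"zxp":[6,93,33,31,52]}}
After op 2 (replace /oo 13): {"a":[[43,34,50],[86,5,48,39,64],[22,51,45]],"oo":13}
After op 3 (add /a 91): {"a":91,"oo":13}
After op 4 (replace /oo 27): {"a":91,"oo":27}
After op 5 (replace /oo 95): {"a":91,"oo":95}
After op 6 (remove /oo): {"a":91}
After op 7 (add /a 61): {"a":61}
After op 8 (replace /a 77): {"a":77}
After op 9 (replace /a 5): {"a":5}
After op 10 (replace /a 98): {"a":98}
Value at /a: 98

Answer: 98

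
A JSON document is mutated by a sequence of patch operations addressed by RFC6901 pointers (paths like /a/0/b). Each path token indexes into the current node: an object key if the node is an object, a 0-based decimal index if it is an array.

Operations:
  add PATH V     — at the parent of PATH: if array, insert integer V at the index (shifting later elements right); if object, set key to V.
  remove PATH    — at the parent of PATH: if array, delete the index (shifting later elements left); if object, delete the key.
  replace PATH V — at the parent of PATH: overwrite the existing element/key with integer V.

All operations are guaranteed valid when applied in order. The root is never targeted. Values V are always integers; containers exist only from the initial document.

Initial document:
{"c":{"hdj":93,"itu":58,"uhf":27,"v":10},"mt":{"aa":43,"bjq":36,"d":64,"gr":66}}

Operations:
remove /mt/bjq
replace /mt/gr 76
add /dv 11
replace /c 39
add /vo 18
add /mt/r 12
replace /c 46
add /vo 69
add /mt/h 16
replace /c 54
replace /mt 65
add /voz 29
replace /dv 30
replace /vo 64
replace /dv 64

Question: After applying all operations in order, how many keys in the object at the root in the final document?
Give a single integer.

After op 1 (remove /mt/bjq): {"c":{"hdj":93,"itu":58,"uhf":27,"v":10},"mt":{"aa":43,"d":64,"gr":66}}
After op 2 (replace /mt/gr 76): {"c":{"hdj":93,"itu":58,"uhf":27,"v":10},"mt":{"aa":43,"d":64,"gr":76}}
After op 3 (add /dv 11): {"c":{"hdj":93,"itu":58,"uhf":27,"v":10},"dv":11,"mt":{"aa":43,"d":64,"gr":76}}
After op 4 (replace /c 39): {"c":39,"dv":11,"mt":{"aa":43,"d":64,"gr":76}}
After op 5 (add /vo 18): {"c":39,"dv":11,"mt":{"aa":43,"d":64,"gr":76},"vo":18}
After op 6 (add /mt/r 12): {"c":39,"dv":11,"mt":{"aa":43,"d":64,"gr":76,"r":12},"vo":18}
After op 7 (replace /c 46): {"c":46,"dv":11,"mt":{"aa":43,"d":64,"gr":76,"r":12},"vo":18}
After op 8 (add /vo 69): {"c":46,"dv":11,"mt":{"aa":43,"d":64,"gr":76,"r":12},"vo":69}
After op 9 (add /mt/h 16): {"c":46,"dv":11,"mt":{"aa":43,"d":64,"gr":76,"h":16,"r":12},"vo":69}
After op 10 (replace /c 54): {"c":54,"dv":11,"mt":{"aa":43,"d":64,"gr":76,"h":16,"r":12},"vo":69}
After op 11 (replace /mt 65): {"c":54,"dv":11,"mt":65,"vo":69}
After op 12 (add /voz 29): {"c":54,"dv":11,"mt":65,"vo":69,"voz":29}
After op 13 (replace /dv 30): {"c":54,"dv":30,"mt":65,"vo":69,"voz":29}
After op 14 (replace /vo 64): {"c":54,"dv":30,"mt":65,"vo":64,"voz":29}
After op 15 (replace /dv 64): {"c":54,"dv":64,"mt":65,"vo":64,"voz":29}
Size at the root: 5

Answer: 5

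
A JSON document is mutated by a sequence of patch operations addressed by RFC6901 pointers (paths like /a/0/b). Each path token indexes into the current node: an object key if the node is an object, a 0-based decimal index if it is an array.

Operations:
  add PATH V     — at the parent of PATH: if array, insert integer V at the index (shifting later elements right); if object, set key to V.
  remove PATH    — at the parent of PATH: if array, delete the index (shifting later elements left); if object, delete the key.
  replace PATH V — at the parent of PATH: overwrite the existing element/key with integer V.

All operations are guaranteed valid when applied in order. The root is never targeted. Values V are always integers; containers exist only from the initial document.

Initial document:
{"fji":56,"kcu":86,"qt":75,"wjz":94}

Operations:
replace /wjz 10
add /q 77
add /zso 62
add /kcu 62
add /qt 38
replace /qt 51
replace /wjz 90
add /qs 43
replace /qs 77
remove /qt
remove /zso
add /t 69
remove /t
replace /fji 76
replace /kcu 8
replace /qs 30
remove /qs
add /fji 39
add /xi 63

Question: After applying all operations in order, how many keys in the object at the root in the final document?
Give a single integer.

Answer: 5

Derivation:
After op 1 (replace /wjz 10): {"fji":56,"kcu":86,"qt":75,"wjz":10}
After op 2 (add /q 77): {"fji":56,"kcu":86,"q":77,"qt":75,"wjz":10}
After op 3 (add /zso 62): {"fji":56,"kcu":86,"q":77,"qt":75,"wjz":10,"zso":62}
After op 4 (add /kcu 62): {"fji":56,"kcu":62,"q":77,"qt":75,"wjz":10,"zso":62}
After op 5 (add /qt 38): {"fji":56,"kcu":62,"q":77,"qt":38,"wjz":10,"zso":62}
After op 6 (replace /qt 51): {"fji":56,"kcu":62,"q":77,"qt":51,"wjz":10,"zso":62}
After op 7 (replace /wjz 90): {"fji":56,"kcu":62,"q":77,"qt":51,"wjz":90,"zso":62}
After op 8 (add /qs 43): {"fji":56,"kcu":62,"q":77,"qs":43,"qt":51,"wjz":90,"zso":62}
After op 9 (replace /qs 77): {"fji":56,"kcu":62,"q":77,"qs":77,"qt":51,"wjz":90,"zso":62}
After op 10 (remove /qt): {"fji":56,"kcu":62,"q":77,"qs":77,"wjz":90,"zso":62}
After op 11 (remove /zso): {"fji":56,"kcu":62,"q":77,"qs":77,"wjz":90}
After op 12 (add /t 69): {"fji":56,"kcu":62,"q":77,"qs":77,"t":69,"wjz":90}
After op 13 (remove /t): {"fji":56,"kcu":62,"q":77,"qs":77,"wjz":90}
After op 14 (replace /fji 76): {"fji":76,"kcu":62,"q":77,"qs":77,"wjz":90}
After op 15 (replace /kcu 8): {"fji":76,"kcu":8,"q":77,"qs":77,"wjz":90}
After op 16 (replace /qs 30): {"fji":76,"kcu":8,"q":77,"qs":30,"wjz":90}
After op 17 (remove /qs): {"fji":76,"kcu":8,"q":77,"wjz":90}
After op 18 (add /fji 39): {"fji":39,"kcu":8,"q":77,"wjz":90}
After op 19 (add /xi 63): {"fji":39,"kcu":8,"q":77,"wjz":90,"xi":63}
Size at the root: 5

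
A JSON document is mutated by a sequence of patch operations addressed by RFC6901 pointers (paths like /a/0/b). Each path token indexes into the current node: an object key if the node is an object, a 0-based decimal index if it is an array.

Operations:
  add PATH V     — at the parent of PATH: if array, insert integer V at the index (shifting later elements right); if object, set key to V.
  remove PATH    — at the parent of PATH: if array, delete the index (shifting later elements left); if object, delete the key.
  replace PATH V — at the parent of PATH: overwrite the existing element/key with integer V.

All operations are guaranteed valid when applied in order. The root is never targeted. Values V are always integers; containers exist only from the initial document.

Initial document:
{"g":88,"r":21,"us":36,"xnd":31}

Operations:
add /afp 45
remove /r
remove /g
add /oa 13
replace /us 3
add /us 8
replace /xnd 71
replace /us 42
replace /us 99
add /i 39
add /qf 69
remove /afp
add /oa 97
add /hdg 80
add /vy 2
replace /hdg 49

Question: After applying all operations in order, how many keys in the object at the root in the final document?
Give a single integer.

After op 1 (add /afp 45): {"afp":45,"g":88,"r":21,"us":36,"xnd":31}
After op 2 (remove /r): {"afp":45,"g":88,"us":36,"xnd":31}
After op 3 (remove /g): {"afp":45,"us":36,"xnd":31}
After op 4 (add /oa 13): {"afp":45,"oa":13,"us":36,"xnd":31}
After op 5 (replace /us 3): {"afp":45,"oa":13,"us":3,"xnd":31}
After op 6 (add /us 8): {"afp":45,"oa":13,"us":8,"xnd":31}
After op 7 (replace /xnd 71): {"afp":45,"oa":13,"us":8,"xnd":71}
After op 8 (replace /us 42): {"afp":45,"oa":13,"us":42,"xnd":71}
After op 9 (replace /us 99): {"afp":45,"oa":13,"us":99,"xnd":71}
After op 10 (add /i 39): {"afp":45,"i":39,"oa":13,"us":99,"xnd":71}
After op 11 (add /qf 69): {"afp":45,"i":39,"oa":13,"qf":69,"us":99,"xnd":71}
After op 12 (remove /afp): {"i":39,"oa":13,"qf":69,"us":99,"xnd":71}
After op 13 (add /oa 97): {"i":39,"oa":97,"qf":69,"us":99,"xnd":71}
After op 14 (add /hdg 80): {"hdg":80,"i":39,"oa":97,"qf":69,"us":99,"xnd":71}
After op 15 (add /vy 2): {"hdg":80,"i":39,"oa":97,"qf":69,"us":99,"vy":2,"xnd":71}
After op 16 (replace /hdg 49): {"hdg":49,"i":39,"oa":97,"qf":69,"us":99,"vy":2,"xnd":71}
Size at the root: 7

Answer: 7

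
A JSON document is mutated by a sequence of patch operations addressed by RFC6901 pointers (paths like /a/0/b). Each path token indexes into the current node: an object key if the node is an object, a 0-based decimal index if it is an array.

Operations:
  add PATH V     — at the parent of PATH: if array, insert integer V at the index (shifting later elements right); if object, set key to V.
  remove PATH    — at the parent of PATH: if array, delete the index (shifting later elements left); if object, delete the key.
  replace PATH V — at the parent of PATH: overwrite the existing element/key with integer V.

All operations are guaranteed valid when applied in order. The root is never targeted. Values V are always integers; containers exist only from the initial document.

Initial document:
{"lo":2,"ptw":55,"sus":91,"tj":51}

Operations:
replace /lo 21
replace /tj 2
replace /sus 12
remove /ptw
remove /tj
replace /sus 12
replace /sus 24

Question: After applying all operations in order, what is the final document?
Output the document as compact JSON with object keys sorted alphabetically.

Answer: {"lo":21,"sus":24}

Derivation:
After op 1 (replace /lo 21): {"lo":21,"ptw":55,"sus":91,"tj":51}
After op 2 (replace /tj 2): {"lo":21,"ptw":55,"sus":91,"tj":2}
After op 3 (replace /sus 12): {"lo":21,"ptw":55,"sus":12,"tj":2}
After op 4 (remove /ptw): {"lo":21,"sus":12,"tj":2}
After op 5 (remove /tj): {"lo":21,"sus":12}
After op 6 (replace /sus 12): {"lo":21,"sus":12}
After op 7 (replace /sus 24): {"lo":21,"sus":24}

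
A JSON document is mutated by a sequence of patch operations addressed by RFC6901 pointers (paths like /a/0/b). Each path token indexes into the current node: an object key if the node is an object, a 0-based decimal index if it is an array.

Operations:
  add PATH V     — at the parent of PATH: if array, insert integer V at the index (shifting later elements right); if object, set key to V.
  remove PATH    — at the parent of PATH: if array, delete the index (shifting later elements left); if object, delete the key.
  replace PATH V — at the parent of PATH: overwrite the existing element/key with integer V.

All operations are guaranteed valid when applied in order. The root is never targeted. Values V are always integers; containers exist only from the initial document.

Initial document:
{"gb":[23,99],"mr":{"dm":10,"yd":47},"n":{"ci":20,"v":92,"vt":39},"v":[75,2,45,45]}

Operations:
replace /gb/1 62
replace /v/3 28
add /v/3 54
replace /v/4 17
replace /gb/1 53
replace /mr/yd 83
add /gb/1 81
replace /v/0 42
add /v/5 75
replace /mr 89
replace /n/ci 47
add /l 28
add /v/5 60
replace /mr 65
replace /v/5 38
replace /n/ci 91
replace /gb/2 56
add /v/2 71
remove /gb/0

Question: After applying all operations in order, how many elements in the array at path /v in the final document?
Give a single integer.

After op 1 (replace /gb/1 62): {"gb":[23,62],"mr":{"dm":10,"yd":47},"n":{"ci":20,"v":92,"vt":39},"v":[75,2,45,45]}
After op 2 (replace /v/3 28): {"gb":[23,62],"mr":{"dm":10,"yd":47},"n":{"ci":20,"v":92,"vt":39},"v":[75,2,45,28]}
After op 3 (add /v/3 54): {"gb":[23,62],"mr":{"dm":10,"yd":47},"n":{"ci":20,"v":92,"vt":39},"v":[75,2,45,54,28]}
After op 4 (replace /v/4 17): {"gb":[23,62],"mr":{"dm":10,"yd":47},"n":{"ci":20,"v":92,"vt":39},"v":[75,2,45,54,17]}
After op 5 (replace /gb/1 53): {"gb":[23,53],"mr":{"dm":10,"yd":47},"n":{"ci":20,"v":92,"vt":39},"v":[75,2,45,54,17]}
After op 6 (replace /mr/yd 83): {"gb":[23,53],"mr":{"dm":10,"yd":83},"n":{"ci":20,"v":92,"vt":39},"v":[75,2,45,54,17]}
After op 7 (add /gb/1 81): {"gb":[23,81,53],"mr":{"dm":10,"yd":83},"n":{"ci":20,"v":92,"vt":39},"v":[75,2,45,54,17]}
After op 8 (replace /v/0 42): {"gb":[23,81,53],"mr":{"dm":10,"yd":83},"n":{"ci":20,"v":92,"vt":39},"v":[42,2,45,54,17]}
After op 9 (add /v/5 75): {"gb":[23,81,53],"mr":{"dm":10,"yd":83},"n":{"ci":20,"v":92,"vt":39},"v":[42,2,45,54,17,75]}
After op 10 (replace /mr 89): {"gb":[23,81,53],"mr":89,"n":{"ci":20,"v":92,"vt":39},"v":[42,2,45,54,17,75]}
After op 11 (replace /n/ci 47): {"gb":[23,81,53],"mr":89,"n":{"ci":47,"v":92,"vt":39},"v":[42,2,45,54,17,75]}
After op 12 (add /l 28): {"gb":[23,81,53],"l":28,"mr":89,"n":{"ci":47,"v":92,"vt":39},"v":[42,2,45,54,17,75]}
After op 13 (add /v/5 60): {"gb":[23,81,53],"l":28,"mr":89,"n":{"ci":47,"v":92,"vt":39},"v":[42,2,45,54,17,60,75]}
After op 14 (replace /mr 65): {"gb":[23,81,53],"l":28,"mr":65,"n":{"ci":47,"v":92,"vt":39},"v":[42,2,45,54,17,60,75]}
After op 15 (replace /v/5 38): {"gb":[23,81,53],"l":28,"mr":65,"n":{"ci":47,"v":92,"vt":39},"v":[42,2,45,54,17,38,75]}
After op 16 (replace /n/ci 91): {"gb":[23,81,53],"l":28,"mr":65,"n":{"ci":91,"v":92,"vt":39},"v":[42,2,45,54,17,38,75]}
After op 17 (replace /gb/2 56): {"gb":[23,81,56],"l":28,"mr":65,"n":{"ci":91,"v":92,"vt":39},"v":[42,2,45,54,17,38,75]}
After op 18 (add /v/2 71): {"gb":[23,81,56],"l":28,"mr":65,"n":{"ci":91,"v":92,"vt":39},"v":[42,2,71,45,54,17,38,75]}
After op 19 (remove /gb/0): {"gb":[81,56],"l":28,"mr":65,"n":{"ci":91,"v":92,"vt":39},"v":[42,2,71,45,54,17,38,75]}
Size at path /v: 8

Answer: 8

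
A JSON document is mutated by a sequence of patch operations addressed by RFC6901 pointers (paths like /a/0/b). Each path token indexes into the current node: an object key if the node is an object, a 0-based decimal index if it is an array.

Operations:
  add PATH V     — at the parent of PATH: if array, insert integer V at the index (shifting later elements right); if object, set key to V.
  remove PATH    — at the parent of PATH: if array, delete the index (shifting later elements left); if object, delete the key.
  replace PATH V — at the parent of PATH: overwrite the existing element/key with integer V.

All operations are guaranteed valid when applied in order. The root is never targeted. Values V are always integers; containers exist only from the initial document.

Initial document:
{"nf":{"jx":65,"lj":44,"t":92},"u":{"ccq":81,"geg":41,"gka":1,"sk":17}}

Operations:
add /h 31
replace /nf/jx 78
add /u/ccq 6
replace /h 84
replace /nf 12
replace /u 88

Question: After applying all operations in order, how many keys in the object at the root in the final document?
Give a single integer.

After op 1 (add /h 31): {"h":31,"nf":{"jx":65,"lj":44,"t":92},"u":{"ccq":81,"geg":41,"gka":1,"sk":17}}
After op 2 (replace /nf/jx 78): {"h":31,"nf":{"jx":78,"lj":44,"t":92},"u":{"ccq":81,"geg":41,"gka":1,"sk":17}}
After op 3 (add /u/ccq 6): {"h":31,"nf":{"jx":78,"lj":44,"t":92},"u":{"ccq":6,"geg":41,"gka":1,"sk":17}}
After op 4 (replace /h 84): {"h":84,"nf":{"jx":78,"lj":44,"t":92},"u":{"ccq":6,"geg":41,"gka":1,"sk":17}}
After op 5 (replace /nf 12): {"h":84,"nf":12,"u":{"ccq":6,"geg":41,"gka":1,"sk":17}}
After op 6 (replace /u 88): {"h":84,"nf":12,"u":88}
Size at the root: 3

Answer: 3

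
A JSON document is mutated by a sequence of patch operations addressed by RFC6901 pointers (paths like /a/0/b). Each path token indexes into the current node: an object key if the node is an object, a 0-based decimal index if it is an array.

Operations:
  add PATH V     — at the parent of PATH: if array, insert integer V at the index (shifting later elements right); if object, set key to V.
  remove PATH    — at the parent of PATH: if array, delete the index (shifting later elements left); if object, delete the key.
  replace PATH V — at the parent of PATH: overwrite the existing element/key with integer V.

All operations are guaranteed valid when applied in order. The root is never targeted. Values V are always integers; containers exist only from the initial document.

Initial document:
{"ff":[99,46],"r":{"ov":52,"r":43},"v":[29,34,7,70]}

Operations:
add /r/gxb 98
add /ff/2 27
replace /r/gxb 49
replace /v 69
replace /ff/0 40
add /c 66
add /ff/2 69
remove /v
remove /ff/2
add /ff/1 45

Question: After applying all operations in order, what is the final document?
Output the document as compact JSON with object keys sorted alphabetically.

After op 1 (add /r/gxb 98): {"ff":[99,46],"r":{"gxb":98,"ov":52,"r":43},"v":[29,34,7,70]}
After op 2 (add /ff/2 27): {"ff":[99,46,27],"r":{"gxb":98,"ov":52,"r":43},"v":[29,34,7,70]}
After op 3 (replace /r/gxb 49): {"ff":[99,46,27],"r":{"gxb":49,"ov":52,"r":43},"v":[29,34,7,70]}
After op 4 (replace /v 69): {"ff":[99,46,27],"r":{"gxb":49,"ov":52,"r":43},"v":69}
After op 5 (replace /ff/0 40): {"ff":[40,46,27],"r":{"gxb":49,"ov":52,"r":43},"v":69}
After op 6 (add /c 66): {"c":66,"ff":[40,46,27],"r":{"gxb":49,"ov":52,"r":43},"v":69}
After op 7 (add /ff/2 69): {"c":66,"ff":[40,46,69,27],"r":{"gxb":49,"ov":52,"r":43},"v":69}
After op 8 (remove /v): {"c":66,"ff":[40,46,69,27],"r":{"gxb":49,"ov":52,"r":43}}
After op 9 (remove /ff/2): {"c":66,"ff":[40,46,27],"r":{"gxb":49,"ov":52,"r":43}}
After op 10 (add /ff/1 45): {"c":66,"ff":[40,45,46,27],"r":{"gxb":49,"ov":52,"r":43}}

Answer: {"c":66,"ff":[40,45,46,27],"r":{"gxb":49,"ov":52,"r":43}}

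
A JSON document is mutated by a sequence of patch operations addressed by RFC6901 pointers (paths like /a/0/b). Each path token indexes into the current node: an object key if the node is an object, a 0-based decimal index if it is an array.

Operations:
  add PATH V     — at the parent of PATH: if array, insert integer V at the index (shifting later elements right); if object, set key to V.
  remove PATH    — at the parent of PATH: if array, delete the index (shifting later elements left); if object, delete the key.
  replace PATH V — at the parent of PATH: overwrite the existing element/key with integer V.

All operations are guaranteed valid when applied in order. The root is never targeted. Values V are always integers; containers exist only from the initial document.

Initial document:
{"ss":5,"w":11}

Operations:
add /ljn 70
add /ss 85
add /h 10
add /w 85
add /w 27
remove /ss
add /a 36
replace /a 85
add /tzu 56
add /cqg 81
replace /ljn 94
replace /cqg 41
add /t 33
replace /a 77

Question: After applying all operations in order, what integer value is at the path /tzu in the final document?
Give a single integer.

Answer: 56

Derivation:
After op 1 (add /ljn 70): {"ljn":70,"ss":5,"w":11}
After op 2 (add /ss 85): {"ljn":70,"ss":85,"w":11}
After op 3 (add /h 10): {"h":10,"ljn":70,"ss":85,"w":11}
After op 4 (add /w 85): {"h":10,"ljn":70,"ss":85,"w":85}
After op 5 (add /w 27): {"h":10,"ljn":70,"ss":85,"w":27}
After op 6 (remove /ss): {"h":10,"ljn":70,"w":27}
After op 7 (add /a 36): {"a":36,"h":10,"ljn":70,"w":27}
After op 8 (replace /a 85): {"a":85,"h":10,"ljn":70,"w":27}
After op 9 (add /tzu 56): {"a":85,"h":10,"ljn":70,"tzu":56,"w":27}
After op 10 (add /cqg 81): {"a":85,"cqg":81,"h":10,"ljn":70,"tzu":56,"w":27}
After op 11 (replace /ljn 94): {"a":85,"cqg":81,"h":10,"ljn":94,"tzu":56,"w":27}
After op 12 (replace /cqg 41): {"a":85,"cqg":41,"h":10,"ljn":94,"tzu":56,"w":27}
After op 13 (add /t 33): {"a":85,"cqg":41,"h":10,"ljn":94,"t":33,"tzu":56,"w":27}
After op 14 (replace /a 77): {"a":77,"cqg":41,"h":10,"ljn":94,"t":33,"tzu":56,"w":27}
Value at /tzu: 56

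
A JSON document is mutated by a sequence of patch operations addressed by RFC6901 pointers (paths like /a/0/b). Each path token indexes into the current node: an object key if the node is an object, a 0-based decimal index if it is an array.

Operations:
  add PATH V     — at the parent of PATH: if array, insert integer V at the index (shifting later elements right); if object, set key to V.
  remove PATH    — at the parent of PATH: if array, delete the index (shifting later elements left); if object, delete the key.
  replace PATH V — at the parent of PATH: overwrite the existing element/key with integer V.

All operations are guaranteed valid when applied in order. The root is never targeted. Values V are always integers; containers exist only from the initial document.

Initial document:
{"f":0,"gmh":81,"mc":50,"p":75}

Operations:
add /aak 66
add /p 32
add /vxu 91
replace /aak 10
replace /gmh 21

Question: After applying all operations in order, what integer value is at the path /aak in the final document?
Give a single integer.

After op 1 (add /aak 66): {"aak":66,"f":0,"gmh":81,"mc":50,"p":75}
After op 2 (add /p 32): {"aak":66,"f":0,"gmh":81,"mc":50,"p":32}
After op 3 (add /vxu 91): {"aak":66,"f":0,"gmh":81,"mc":50,"p":32,"vxu":91}
After op 4 (replace /aak 10): {"aak":10,"f":0,"gmh":81,"mc":50,"p":32,"vxu":91}
After op 5 (replace /gmh 21): {"aak":10,"f":0,"gmh":21,"mc":50,"p":32,"vxu":91}
Value at /aak: 10

Answer: 10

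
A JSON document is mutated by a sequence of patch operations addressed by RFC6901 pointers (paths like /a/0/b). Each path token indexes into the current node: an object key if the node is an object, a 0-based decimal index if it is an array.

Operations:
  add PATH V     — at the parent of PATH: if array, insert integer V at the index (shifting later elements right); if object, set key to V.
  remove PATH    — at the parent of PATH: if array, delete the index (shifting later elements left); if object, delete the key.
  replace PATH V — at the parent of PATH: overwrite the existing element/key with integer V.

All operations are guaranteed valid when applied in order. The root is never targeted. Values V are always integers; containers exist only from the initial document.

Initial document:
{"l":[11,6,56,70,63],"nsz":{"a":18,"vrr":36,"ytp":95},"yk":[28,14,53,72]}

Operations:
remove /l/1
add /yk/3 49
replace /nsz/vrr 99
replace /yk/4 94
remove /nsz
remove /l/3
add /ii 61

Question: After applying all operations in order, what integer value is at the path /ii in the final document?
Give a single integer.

After op 1 (remove /l/1): {"l":[11,56,70,63],"nsz":{"a":18,"vrr":36,"ytp":95},"yk":[28,14,53,72]}
After op 2 (add /yk/3 49): {"l":[11,56,70,63],"nsz":{"a":18,"vrr":36,"ytp":95},"yk":[28,14,53,49,72]}
After op 3 (replace /nsz/vrr 99): {"l":[11,56,70,63],"nsz":{"a":18,"vrr":99,"ytp":95},"yk":[28,14,53,49,72]}
After op 4 (replace /yk/4 94): {"l":[11,56,70,63],"nsz":{"a":18,"vrr":99,"ytp":95},"yk":[28,14,53,49,94]}
After op 5 (remove /nsz): {"l":[11,56,70,63],"yk":[28,14,53,49,94]}
After op 6 (remove /l/3): {"l":[11,56,70],"yk":[28,14,53,49,94]}
After op 7 (add /ii 61): {"ii":61,"l":[11,56,70],"yk":[28,14,53,49,94]}
Value at /ii: 61

Answer: 61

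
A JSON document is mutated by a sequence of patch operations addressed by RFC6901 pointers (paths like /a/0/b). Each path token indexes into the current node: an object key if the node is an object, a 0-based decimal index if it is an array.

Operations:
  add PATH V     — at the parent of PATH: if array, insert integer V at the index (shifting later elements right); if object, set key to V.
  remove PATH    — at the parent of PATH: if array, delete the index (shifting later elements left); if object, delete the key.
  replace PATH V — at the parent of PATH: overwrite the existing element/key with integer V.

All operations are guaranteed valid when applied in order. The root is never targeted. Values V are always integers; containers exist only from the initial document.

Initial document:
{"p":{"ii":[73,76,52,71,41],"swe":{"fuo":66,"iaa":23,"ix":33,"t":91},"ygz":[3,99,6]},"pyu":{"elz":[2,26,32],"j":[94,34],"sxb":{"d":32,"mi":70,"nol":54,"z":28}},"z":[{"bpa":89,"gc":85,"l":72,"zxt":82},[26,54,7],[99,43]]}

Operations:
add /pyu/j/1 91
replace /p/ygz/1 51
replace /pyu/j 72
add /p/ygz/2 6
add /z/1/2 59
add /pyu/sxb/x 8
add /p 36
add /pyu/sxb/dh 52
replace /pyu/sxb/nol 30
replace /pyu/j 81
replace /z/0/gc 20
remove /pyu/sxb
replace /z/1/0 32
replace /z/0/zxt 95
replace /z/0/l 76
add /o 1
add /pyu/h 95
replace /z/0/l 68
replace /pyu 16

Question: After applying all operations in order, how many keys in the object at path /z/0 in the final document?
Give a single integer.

After op 1 (add /pyu/j/1 91): {"p":{"ii":[73,76,52,71,41],"swe":{"fuo":66,"iaa":23,"ix":33,"t":91},"ygz":[3,99,6]},"pyu":{"elz":[2,26,32],"j":[94,91,34],"sxb":{"d":32,"mi":70,"nol":54,"z":28}},"z":[{"bpa":89,"gc":85,"l":72,"zxt":82},[26,54,7],[99,43]]}
After op 2 (replace /p/ygz/1 51): {"p":{"ii":[73,76,52,71,41],"swe":{"fuo":66,"iaa":23,"ix":33,"t":91},"ygz":[3,51,6]},"pyu":{"elz":[2,26,32],"j":[94,91,34],"sxb":{"d":32,"mi":70,"nol":54,"z":28}},"z":[{"bpa":89,"gc":85,"l":72,"zxt":82},[26,54,7],[99,43]]}
After op 3 (replace /pyu/j 72): {"p":{"ii":[73,76,52,71,41],"swe":{"fuo":66,"iaa":23,"ix":33,"t":91},"ygz":[3,51,6]},"pyu":{"elz":[2,26,32],"j":72,"sxb":{"d":32,"mi":70,"nol":54,"z":28}},"z":[{"bpa":89,"gc":85,"l":72,"zxt":82},[26,54,7],[99,43]]}
After op 4 (add /p/ygz/2 6): {"p":{"ii":[73,76,52,71,41],"swe":{"fuo":66,"iaa":23,"ix":33,"t":91},"ygz":[3,51,6,6]},"pyu":{"elz":[2,26,32],"j":72,"sxb":{"d":32,"mi":70,"nol":54,"z":28}},"z":[{"bpa":89,"gc":85,"l":72,"zxt":82},[26,54,7],[99,43]]}
After op 5 (add /z/1/2 59): {"p":{"ii":[73,76,52,71,41],"swe":{"fuo":66,"iaa":23,"ix":33,"t":91},"ygz":[3,51,6,6]},"pyu":{"elz":[2,26,32],"j":72,"sxb":{"d":32,"mi":70,"nol":54,"z":28}},"z":[{"bpa":89,"gc":85,"l":72,"zxt":82},[26,54,59,7],[99,43]]}
After op 6 (add /pyu/sxb/x 8): {"p":{"ii":[73,76,52,71,41],"swe":{"fuo":66,"iaa":23,"ix":33,"t":91},"ygz":[3,51,6,6]},"pyu":{"elz":[2,26,32],"j":72,"sxb":{"d":32,"mi":70,"nol":54,"x":8,"z":28}},"z":[{"bpa":89,"gc":85,"l":72,"zxt":82},[26,54,59,7],[99,43]]}
After op 7 (add /p 36): {"p":36,"pyu":{"elz":[2,26,32],"j":72,"sxb":{"d":32,"mi":70,"nol":54,"x":8,"z":28}},"z":[{"bpa":89,"gc":85,"l":72,"zxt":82},[26,54,59,7],[99,43]]}
After op 8 (add /pyu/sxb/dh 52): {"p":36,"pyu":{"elz":[2,26,32],"j":72,"sxb":{"d":32,"dh":52,"mi":70,"nol":54,"x":8,"z":28}},"z":[{"bpa":89,"gc":85,"l":72,"zxt":82},[26,54,59,7],[99,43]]}
After op 9 (replace /pyu/sxb/nol 30): {"p":36,"pyu":{"elz":[2,26,32],"j":72,"sxb":{"d":32,"dh":52,"mi":70,"nol":30,"x":8,"z":28}},"z":[{"bpa":89,"gc":85,"l":72,"zxt":82},[26,54,59,7],[99,43]]}
After op 10 (replace /pyu/j 81): {"p":36,"pyu":{"elz":[2,26,32],"j":81,"sxb":{"d":32,"dh":52,"mi":70,"nol":30,"x":8,"z":28}},"z":[{"bpa":89,"gc":85,"l":72,"zxt":82},[26,54,59,7],[99,43]]}
After op 11 (replace /z/0/gc 20): {"p":36,"pyu":{"elz":[2,26,32],"j":81,"sxb":{"d":32,"dh":52,"mi":70,"nol":30,"x":8,"z":28}},"z":[{"bpa":89,"gc":20,"l":72,"zxt":82},[26,54,59,7],[99,43]]}
After op 12 (remove /pyu/sxb): {"p":36,"pyu":{"elz":[2,26,32],"j":81},"z":[{"bpa":89,"gc":20,"l":72,"zxt":82},[26,54,59,7],[99,43]]}
After op 13 (replace /z/1/0 32): {"p":36,"pyu":{"elz":[2,26,32],"j":81},"z":[{"bpa":89,"gc":20,"l":72,"zxt":82},[32,54,59,7],[99,43]]}
After op 14 (replace /z/0/zxt 95): {"p":36,"pyu":{"elz":[2,26,32],"j":81},"z":[{"bpa":89,"gc":20,"l":72,"zxt":95},[32,54,59,7],[99,43]]}
After op 15 (replace /z/0/l 76): {"p":36,"pyu":{"elz":[2,26,32],"j":81},"z":[{"bpa":89,"gc":20,"l":76,"zxt":95},[32,54,59,7],[99,43]]}
After op 16 (add /o 1): {"o":1,"p":36,"pyu":{"elz":[2,26,32],"j":81},"z":[{"bpa":89,"gc":20,"l":76,"zxt":95},[32,54,59,7],[99,43]]}
After op 17 (add /pyu/h 95): {"o":1,"p":36,"pyu":{"elz":[2,26,32],"h":95,"j":81},"z":[{"bpa":89,"gc":20,"l":76,"zxt":95},[32,54,59,7],[99,43]]}
After op 18 (replace /z/0/l 68): {"o":1,"p":36,"pyu":{"elz":[2,26,32],"h":95,"j":81},"z":[{"bpa":89,"gc":20,"l":68,"zxt":95},[32,54,59,7],[99,43]]}
After op 19 (replace /pyu 16): {"o":1,"p":36,"pyu":16,"z":[{"bpa":89,"gc":20,"l":68,"zxt":95},[32,54,59,7],[99,43]]}
Size at path /z/0: 4

Answer: 4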